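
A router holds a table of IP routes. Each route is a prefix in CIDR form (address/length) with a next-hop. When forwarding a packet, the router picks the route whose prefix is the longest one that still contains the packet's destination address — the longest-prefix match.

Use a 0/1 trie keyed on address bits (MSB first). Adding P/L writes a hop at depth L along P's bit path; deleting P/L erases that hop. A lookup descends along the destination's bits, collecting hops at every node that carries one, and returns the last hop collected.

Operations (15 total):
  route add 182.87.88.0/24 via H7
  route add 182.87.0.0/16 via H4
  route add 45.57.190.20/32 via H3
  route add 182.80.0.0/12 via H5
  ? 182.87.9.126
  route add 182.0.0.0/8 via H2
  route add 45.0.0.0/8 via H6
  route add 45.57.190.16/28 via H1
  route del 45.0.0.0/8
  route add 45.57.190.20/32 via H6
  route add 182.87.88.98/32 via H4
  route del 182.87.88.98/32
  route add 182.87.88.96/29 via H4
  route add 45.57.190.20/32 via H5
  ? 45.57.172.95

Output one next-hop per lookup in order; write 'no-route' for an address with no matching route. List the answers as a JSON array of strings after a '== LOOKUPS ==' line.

Trace:
  add 182.87.88.0/24 -> H7 at depth 24
  add 182.87.0.0/16 -> H4 at depth 16
  add 45.57.190.20/32 -> H3 at depth 32
  add 182.80.0.0/12 -> H5 at depth 12
  ? 182.87.9.126  path d0:-→d1:-→d2:-→d3:-→d4:-→d5:-→d6:-→d7:-→d8:-→d9:-→d10:-→d11:-→d12:H5→d13:-→d14:-→d15:-→d16:H4→d17:-  best=H4
  add 182.0.0.0/8 -> H2 at depth 8
  add 45.0.0.0/8 -> H6 at depth 8
  add 45.57.190.16/28 -> H1 at depth 28
  - 45.0.0.0/8 clear@8
  add 45.57.190.20/32 -> H6 at depth 32
  add 182.87.88.98/32 -> H4 at depth 32
  - 182.87.88.98/32 clear@32
  add 182.87.88.96/29 -> H4 at depth 29
  add 45.57.190.20/32 -> H5 at depth 32
  ? 45.57.172.95  path d0:-→d1:-→d2:-→d3:-→d4:-→d5:-→d6:-→d7:-→d8:-→d9:-→d10:-→d11:-→d12:-→d13:-→d14:-→d15:-→d16:-→d17:-→d18:-→d19:-  best=no-route

== LOOKUPS ==
["H4","no-route"]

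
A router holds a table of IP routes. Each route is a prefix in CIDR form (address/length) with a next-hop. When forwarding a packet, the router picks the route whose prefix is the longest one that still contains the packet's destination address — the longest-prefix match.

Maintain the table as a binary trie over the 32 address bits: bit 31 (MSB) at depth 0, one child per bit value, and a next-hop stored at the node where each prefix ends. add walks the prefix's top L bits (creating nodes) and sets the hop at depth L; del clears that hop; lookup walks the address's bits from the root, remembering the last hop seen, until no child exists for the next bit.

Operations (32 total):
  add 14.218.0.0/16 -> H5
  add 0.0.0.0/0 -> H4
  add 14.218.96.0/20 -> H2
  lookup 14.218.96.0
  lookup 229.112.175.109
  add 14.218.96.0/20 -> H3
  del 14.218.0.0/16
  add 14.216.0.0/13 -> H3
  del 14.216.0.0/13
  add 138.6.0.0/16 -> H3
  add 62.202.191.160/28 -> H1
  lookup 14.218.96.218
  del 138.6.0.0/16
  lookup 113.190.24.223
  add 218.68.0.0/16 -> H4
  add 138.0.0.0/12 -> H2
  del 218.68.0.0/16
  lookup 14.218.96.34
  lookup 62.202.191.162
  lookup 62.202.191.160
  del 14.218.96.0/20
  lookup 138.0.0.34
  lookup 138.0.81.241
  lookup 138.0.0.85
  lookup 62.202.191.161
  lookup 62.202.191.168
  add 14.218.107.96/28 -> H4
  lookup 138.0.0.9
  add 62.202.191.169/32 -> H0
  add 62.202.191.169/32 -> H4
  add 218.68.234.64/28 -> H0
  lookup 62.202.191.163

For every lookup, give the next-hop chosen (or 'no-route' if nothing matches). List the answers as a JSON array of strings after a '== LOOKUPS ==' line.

Trace:
  + 14.218.0.0/16 (H5) depth=16
  + 0.0.0.0/0 (H4) depth=0
  + 14.218.96.0/20 (H2) depth=20
  ? 14.218.96.0  path d0:H4→d1:-→d2:-→d3:-→d4:-→d5:-→d6:-→d7:-→d8:-→d9:-→d10:-→d11:-→d12:-→d13:-→d14:-→d15:-→d16:H5→d17:-→d18:-→d19:-→d20:H2  best=H2
  ? 229.112.175.109  path d0:H4  best=H4
  + 14.218.96.0/20 (H3) depth=20
  - 14.218.0.0/16 clear@16
  + 14.216.0.0/13 (H3) depth=13
  - 14.216.0.0/13 clear@13
  + 138.6.0.0/16 (H3) depth=16
  + 62.202.191.160/28 (H1) depth=28
  ? 14.218.96.218  path d0:H4→d1:-→d2:-→d3:-→d4:-→d5:-→d6:-→d7:-→d8:-→d9:-→d10:-→d11:-→d12:-→d13:-→d14:-→d15:-→d16:-→d17:-→d18:-→d19:-→d20:H3  best=H3
  - 138.6.0.0/16 clear@16
  ? 113.190.24.223  path d0:H4→d1:-  best=H4
  + 218.68.0.0/16 (H4) depth=16
  + 138.0.0.0/12 (H2) depth=12
  - 218.68.0.0/16 clear@16
  ? 14.218.96.34  path d0:H4→d1:-→d2:-→d3:-→d4:-→d5:-→d6:-→d7:-→d8:-→d9:-→d10:-→d11:-→d12:-→d13:-→d14:-→d15:-→d16:-→d17:-→d18:-→d19:-→d20:H3  best=H3
  ? 62.202.191.162  path d0:H4→d1:-→d2:-→d3:-→d4:-→d5:-→d6:-→d7:-→d8:-→d9:-→d10:-→d11:-→d12:-→d13:-→d14:-→d15:-→d16:-→d17:-→d18:-→d19:-→d20:-→d21:-→d22:-→d23:-→d24:-→d25:-→d26:-→d27:-→d28:H1  best=H1
  ? 62.202.191.160  path d0:H4→d1:-→d2:-→d3:-→d4:-→d5:-→d6:-→d7:-→d8:-→d9:-→d10:-→d11:-→d12:-→d13:-→d14:-→d15:-→d16:-→d17:-→d18:-→d19:-→d20:-→d21:-→d22:-→d23:-→d24:-→d25:-→d26:-→d27:-→d28:H1  best=H1
  - 14.218.96.0/20 clear@20
  ? 138.0.0.34  path d0:H4→d1:-→d2:-→d3:-→d4:-→d5:-→d6:-→d7:-→d8:-→d9:-→d10:-→d11:-→d12:H2→d13:-  best=H2
  ? 138.0.81.241  path d0:H4→d1:-→d2:-→d3:-→d4:-→d5:-→d6:-→d7:-→d8:-→d9:-→d10:-→d11:-→d12:H2→d13:-  best=H2
  ? 138.0.0.85  path d0:H4→d1:-→d2:-→d3:-→d4:-→d5:-→d6:-→d7:-→d8:-→d9:-→d10:-→d11:-→d12:H2→d13:-  best=H2
  ? 62.202.191.161  path d0:H4→d1:-→d2:-→d3:-→d4:-→d5:-→d6:-→d7:-→d8:-→d9:-→d10:-→d11:-→d12:-→d13:-→d14:-→d15:-→d16:-→d17:-→d18:-→d19:-→d20:-→d21:-→d22:-→d23:-→d24:-→d25:-→d26:-→d27:-→d28:H1  best=H1
  ? 62.202.191.168  path d0:H4→d1:-→d2:-→d3:-→d4:-→d5:-→d6:-→d7:-→d8:-→d9:-→d10:-→d11:-→d12:-→d13:-→d14:-→d15:-→d16:-→d17:-→d18:-→d19:-→d20:-→d21:-→d22:-→d23:-→d24:-→d25:-→d26:-→d27:-→d28:H1  best=H1
  + 14.218.107.96/28 (H4) depth=28
  ? 138.0.0.9  path d0:H4→d1:-→d2:-→d3:-→d4:-→d5:-→d6:-→d7:-→d8:-→d9:-→d10:-→d11:-→d12:H2→d13:-  best=H2
  + 62.202.191.169/32 (H0) depth=32
  + 62.202.191.169/32 (H4) depth=32
  + 218.68.234.64/28 (H0) depth=28
  ? 62.202.191.163  path d0:H4→d1:-→d2:-→d3:-→d4:-→d5:-→d6:-→d7:-→d8:-→d9:-→d10:-→d11:-→d12:-→d13:-→d14:-→d15:-→d16:-→d17:-→d18:-→d19:-→d20:-→d21:-→d22:-→d23:-→d24:-→d25:-→d26:-→d27:-→d28:H1  best=H1

== LOOKUPS ==
["H2","H4","H3","H4","H3","H1","H1","H2","H2","H2","H1","H1","H2","H1"]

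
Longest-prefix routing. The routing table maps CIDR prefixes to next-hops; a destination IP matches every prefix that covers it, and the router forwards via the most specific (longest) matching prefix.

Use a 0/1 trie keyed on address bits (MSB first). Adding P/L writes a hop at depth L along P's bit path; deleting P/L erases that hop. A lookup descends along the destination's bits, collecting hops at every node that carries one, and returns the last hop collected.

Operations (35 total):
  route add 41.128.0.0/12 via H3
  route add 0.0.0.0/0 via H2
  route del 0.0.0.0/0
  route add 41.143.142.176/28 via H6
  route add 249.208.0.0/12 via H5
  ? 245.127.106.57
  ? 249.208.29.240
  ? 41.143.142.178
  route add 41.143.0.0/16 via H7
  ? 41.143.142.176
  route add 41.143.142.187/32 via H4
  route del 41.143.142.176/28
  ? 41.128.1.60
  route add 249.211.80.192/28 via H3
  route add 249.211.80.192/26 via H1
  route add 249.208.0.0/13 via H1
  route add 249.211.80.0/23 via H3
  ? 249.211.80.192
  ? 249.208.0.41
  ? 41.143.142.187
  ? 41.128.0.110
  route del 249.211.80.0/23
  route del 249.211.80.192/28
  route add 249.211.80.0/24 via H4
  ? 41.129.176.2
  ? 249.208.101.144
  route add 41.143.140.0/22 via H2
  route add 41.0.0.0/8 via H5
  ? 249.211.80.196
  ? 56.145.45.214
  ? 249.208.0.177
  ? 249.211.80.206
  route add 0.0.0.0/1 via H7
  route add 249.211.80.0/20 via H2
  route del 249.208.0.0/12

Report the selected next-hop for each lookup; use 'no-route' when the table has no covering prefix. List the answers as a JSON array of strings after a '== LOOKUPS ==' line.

Trace:
  add 41.128.0.0/12 -> H3 at depth 12
  add 0.0.0.0/0 -> H2 at depth 0
  del 0.0.0.0/0 (clear depth 0)
  add 41.143.142.176/28 -> H6 at depth 28
  add 249.208.0.0/12 -> H5 at depth 12
  Q 245.127.106.57: descend 1111 ; hops seen [∅] ; pick no-route
  Q 249.208.29.240: descend 111110011101 ; hops seen [H5] ; pick H5
  Q 41.143.142.178: descend 0010100110001111100011101011 ; hops seen [H3,H6] ; pick H6
  add 41.143.0.0/16 -> H7 at depth 16
  Q 41.143.142.176: descend 0010100110001111100011101011 ; hops seen [H3,H7,H6] ; pick H6
  add 41.143.142.187/32 -> H4 at depth 32
  del 41.143.142.176/28 (clear depth 28)
  Q 41.128.1.60: descend 001010011000 ; hops seen [H3] ; pick H3
  add 249.211.80.192/28 -> H3 at depth 28
  add 249.211.80.192/26 -> H1 at depth 26
  add 249.208.0.0/13 -> H1 at depth 13
  add 249.211.80.0/23 -> H3 at depth 23
  Q 249.211.80.192: descend 1111100111010011010100001100 ; hops seen [H5,H1,H3,H1,H3] ; pick H3
  Q 249.208.0.41: descend 11111001110100 ; hops seen [H5,H1] ; pick H1
  Q 41.143.142.187: descend 00101001100011111000111010111011 ; hops seen [H3,H7,H4] ; pick H4
  Q 41.128.0.110: descend 001010011000 ; hops seen [H3] ; pick H3
  del 249.211.80.0/23 (clear depth 23)
  del 249.211.80.192/28 (clear depth 28)
  add 249.211.80.0/24 -> H4 at depth 24
  Q 41.129.176.2: descend 001010011000 ; hops seen [H3] ; pick H3
  Q 249.208.101.144: descend 11111001110100 ; hops seen [H5,H1] ; pick H1
  add 41.143.140.0/22 -> H2 at depth 22
  add 41.0.0.0/8 -> H5 at depth 8
  Q 249.211.80.196: descend 1111100111010011010100001100 ; hops seen [H5,H1,H4,H1] ; pick H1
  Q 56.145.45.214: descend 001 ; hops seen [∅] ; pick no-route
  Q 249.208.0.177: descend 11111001110100 ; hops seen [H5,H1] ; pick H1
  Q 249.211.80.206: descend 1111100111010011010100001100 ; hops seen [H5,H1,H4,H1] ; pick H1
  add 0.0.0.0/1 -> H7 at depth 1
  add 249.211.80.0/20 -> H2 at depth 20
  del 249.208.0.0/12 (clear depth 12)

== LOOKUPS ==
["no-route","H5","H6","H6","H3","H3","H1","H4","H3","H3","H1","H1","no-route","H1","H1"]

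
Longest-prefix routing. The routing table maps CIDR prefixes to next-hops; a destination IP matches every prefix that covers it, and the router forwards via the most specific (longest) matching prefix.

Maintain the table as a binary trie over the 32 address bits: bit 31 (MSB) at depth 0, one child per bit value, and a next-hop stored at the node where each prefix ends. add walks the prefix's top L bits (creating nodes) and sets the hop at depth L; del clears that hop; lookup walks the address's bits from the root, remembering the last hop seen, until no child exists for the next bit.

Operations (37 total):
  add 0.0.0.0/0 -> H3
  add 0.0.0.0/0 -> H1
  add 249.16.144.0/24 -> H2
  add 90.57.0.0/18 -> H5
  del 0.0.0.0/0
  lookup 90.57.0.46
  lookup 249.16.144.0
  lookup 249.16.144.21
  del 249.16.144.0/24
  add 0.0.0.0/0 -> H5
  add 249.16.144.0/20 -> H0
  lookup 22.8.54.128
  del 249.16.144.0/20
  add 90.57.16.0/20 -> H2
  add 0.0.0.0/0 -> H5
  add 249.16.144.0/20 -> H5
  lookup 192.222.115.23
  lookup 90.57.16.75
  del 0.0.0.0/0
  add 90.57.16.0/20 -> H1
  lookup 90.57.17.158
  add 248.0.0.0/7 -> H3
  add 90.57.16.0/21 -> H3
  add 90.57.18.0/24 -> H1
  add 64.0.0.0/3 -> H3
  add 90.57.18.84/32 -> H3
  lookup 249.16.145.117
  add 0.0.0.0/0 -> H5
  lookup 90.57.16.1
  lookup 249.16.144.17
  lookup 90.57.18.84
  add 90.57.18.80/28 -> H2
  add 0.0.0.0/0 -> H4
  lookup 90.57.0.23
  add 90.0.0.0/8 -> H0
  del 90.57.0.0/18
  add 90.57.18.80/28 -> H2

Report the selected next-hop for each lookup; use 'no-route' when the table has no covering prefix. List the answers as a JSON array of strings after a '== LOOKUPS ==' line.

Trace:
  add 0.0.0.0/0 -> H3 at depth 0
  add 0.0.0.0/0 -> H1 at depth 0
  add 249.16.144.0/24 -> H2 at depth 24
  add 90.57.0.0/18 -> H5 at depth 18
  del 0.0.0.0/0 (clear depth 0)
  lookup 90.57.0.46: bits 010110100011100100 walk d0:-→d1:-→d2:-→d3:-→d4:-→d5:-→d6:-→d7:-→d8:-→d9:-→d10:-→d11:-→d12:-→d13:-→d14:-→d15:-→d16:-→d17:-→d18:H5 -> H5
  lookup 249.16.144.0: bits 111110010001000010010000 walk d0:-→d1:-→d2:-→d3:-→d4:-→d5:-→d6:-→d7:-→d8:-→d9:-→d10:-→d11:-→d12:-→d13:-→d14:-→d15:-→d16:-→d17:-→d18:-→d19:-→d20:-→d21:-→d22:-→d23:-→d24:H2 -> H2
  lookup 249.16.144.21: bits 111110010001000010010000 walk d0:-→d1:-→d2:-→d3:-→d4:-→d5:-→d6:-→d7:-→d8:-→d9:-→d10:-→d11:-→d12:-→d13:-→d14:-→d15:-→d16:-→d17:-→d18:-→d19:-→d20:-→d21:-→d22:-→d23:-→d24:H2 -> H2
  del 249.16.144.0/24 (clear depth 24)
  add 0.0.0.0/0 -> H5 at depth 0
  add 249.16.144.0/20 -> H0 at depth 20
  lookup 22.8.54.128: bits 0 walk d0:H5→d1:- -> H5
  del 249.16.144.0/20 (clear depth 20)
  add 90.57.16.0/20 -> H2 at depth 20
  add 0.0.0.0/0 -> H5 at depth 0
  add 249.16.144.0/20 -> H5 at depth 20
  lookup 192.222.115.23: bits 11 walk d0:H5→d1:-→d2:- -> H5
  lookup 90.57.16.75: bits 01011010001110010001 walk d0:H5→d1:-→d2:-→d3:-→d4:-→d5:-→d6:-→d7:-→d8:-→d9:-→d10:-→d11:-→d12:-→d13:-→d14:-→d15:-→d16:-→d17:-→d18:H5→d19:-→d20:H2 -> H2
  del 0.0.0.0/0 (clear depth 0)
  add 90.57.16.0/20 -> H1 at depth 20
  lookup 90.57.17.158: bits 01011010001110010001 walk d0:-→d1:-→d2:-→d3:-→d4:-→d5:-→d6:-→d7:-→d8:-→d9:-→d10:-→d11:-→d12:-→d13:-→d14:-→d15:-→d16:-→d17:-→d18:H5→d19:-→d20:H1 -> H1
  add 248.0.0.0/7 -> H3 at depth 7
  add 90.57.16.0/21 -> H3 at depth 21
  add 90.57.18.0/24 -> H1 at depth 24
  add 64.0.0.0/3 -> H3 at depth 3
  add 90.57.18.84/32 -> H3 at depth 32
  lookup 249.16.145.117: bits 11111001000100001001000 walk d0:-→d1:-→d2:-→d3:-→d4:-→d5:-→d6:-→d7:H3→d8:-→d9:-→d10:-→d11:-→d12:-→d13:-→d14:-→d15:-→d16:-→d17:-→d18:-→d19:-→d20:H5→d21:-→d22:-→d23:- -> H5
  add 0.0.0.0/0 -> H5 at depth 0
  lookup 90.57.16.1: bits 0101101000111001000100 walk d0:H5→d1:-→d2:-→d3:H3→d4:-→d5:-→d6:-→d7:-→d8:-→d9:-→d10:-→d11:-→d12:-→d13:-→d14:-→d15:-→d16:-→d17:-→d18:H5→d19:-→d20:H1→d21:H3→d22:- -> H3
  lookup 249.16.144.17: bits 111110010001000010010000 walk d0:H5→d1:-→d2:-→d3:-→d4:-→d5:-→d6:-→d7:H3→d8:-→d9:-→d10:-→d11:-→d12:-→d13:-→d14:-→d15:-→d16:-→d17:-→d18:-→d19:-→d20:H5→d21:-→d22:-→d23:-→d24:- -> H5
  lookup 90.57.18.84: bits 01011010001110010001001001010100 walk d0:H5→d1:-→d2:-→d3:H3→d4:-→d5:-→d6:-→d7:-→d8:-→d9:-→d10:-→d11:-→d12:-→d13:-→d14:-→d15:-→d16:-→d17:-→d18:H5→d19:-→d20:H1→d21:H3→d22:-→d23:-→d24:H1→d25:-→d26:-→d27:-→d28:-→d29:-→d30:-→d31:-→d32:H3 -> H3
  add 90.57.18.80/28 -> H2 at depth 28
  add 0.0.0.0/0 -> H4 at depth 0
  lookup 90.57.0.23: bits 0101101000111001000 walk d0:H4→d1:-→d2:-→d3:H3→d4:-→d5:-→d6:-→d7:-→d8:-→d9:-→d10:-→d11:-→d12:-→d13:-→d14:-→d15:-→d16:-→d17:-→d18:H5→d19:- -> H5
  add 90.0.0.0/8 -> H0 at depth 8
  del 90.57.0.0/18 (clear depth 18)
  add 90.57.18.80/28 -> H2 at depth 28

== LOOKUPS ==
["H5","H2","H2","H5","H5","H2","H1","H5","H3","H5","H3","H5"]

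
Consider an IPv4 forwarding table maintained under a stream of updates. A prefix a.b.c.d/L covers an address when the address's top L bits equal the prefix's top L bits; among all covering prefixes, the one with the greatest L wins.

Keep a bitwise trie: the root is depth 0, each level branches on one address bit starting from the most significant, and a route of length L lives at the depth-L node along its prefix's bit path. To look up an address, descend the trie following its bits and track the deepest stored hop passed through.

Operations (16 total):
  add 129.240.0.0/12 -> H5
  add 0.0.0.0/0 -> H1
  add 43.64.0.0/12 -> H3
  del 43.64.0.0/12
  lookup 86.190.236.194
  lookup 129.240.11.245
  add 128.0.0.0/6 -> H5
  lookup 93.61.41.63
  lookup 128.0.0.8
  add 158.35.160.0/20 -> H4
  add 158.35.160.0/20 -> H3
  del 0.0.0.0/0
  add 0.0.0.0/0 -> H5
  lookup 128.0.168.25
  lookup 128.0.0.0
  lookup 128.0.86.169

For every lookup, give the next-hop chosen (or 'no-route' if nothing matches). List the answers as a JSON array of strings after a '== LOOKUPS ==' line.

Process each operation:
  add 129.240.0.0/12 -> H5 at depth 12
  add 0.0.0.0/0 -> H1 at depth 0
  add 43.64.0.0/12 -> H3 at depth 12
  - 43.64.0.0/12 clear@12
  Q 86.190.236.194: descend 0 ; hops seen [H1] ; pick H1
  Q 129.240.11.245: descend 100000011111 ; hops seen [H1,H5] ; pick H5
  add 128.0.0.0/6 -> H5 at depth 6
  Q 93.61.41.63: descend 0 ; hops seen [H1] ; pick H1
  Q 128.0.0.8: descend 1000000 ; hops seen [H1,H5] ; pick H5
  add 158.35.160.0/20 -> H4 at depth 20
  add 158.35.160.0/20 -> H3 at depth 20
  - 0.0.0.0/0 clear@0
  add 0.0.0.0/0 -> H5 at depth 0
  Q 128.0.168.25: descend 1000000 ; hops seen [H5,H5] ; pick H5
  Q 128.0.0.0: descend 1000000 ; hops seen [H5,H5] ; pick H5
  Q 128.0.86.169: descend 1000000 ; hops seen [H5,H5] ; pick H5

== LOOKUPS ==
["H1","H5","H1","H5","H5","H5","H5"]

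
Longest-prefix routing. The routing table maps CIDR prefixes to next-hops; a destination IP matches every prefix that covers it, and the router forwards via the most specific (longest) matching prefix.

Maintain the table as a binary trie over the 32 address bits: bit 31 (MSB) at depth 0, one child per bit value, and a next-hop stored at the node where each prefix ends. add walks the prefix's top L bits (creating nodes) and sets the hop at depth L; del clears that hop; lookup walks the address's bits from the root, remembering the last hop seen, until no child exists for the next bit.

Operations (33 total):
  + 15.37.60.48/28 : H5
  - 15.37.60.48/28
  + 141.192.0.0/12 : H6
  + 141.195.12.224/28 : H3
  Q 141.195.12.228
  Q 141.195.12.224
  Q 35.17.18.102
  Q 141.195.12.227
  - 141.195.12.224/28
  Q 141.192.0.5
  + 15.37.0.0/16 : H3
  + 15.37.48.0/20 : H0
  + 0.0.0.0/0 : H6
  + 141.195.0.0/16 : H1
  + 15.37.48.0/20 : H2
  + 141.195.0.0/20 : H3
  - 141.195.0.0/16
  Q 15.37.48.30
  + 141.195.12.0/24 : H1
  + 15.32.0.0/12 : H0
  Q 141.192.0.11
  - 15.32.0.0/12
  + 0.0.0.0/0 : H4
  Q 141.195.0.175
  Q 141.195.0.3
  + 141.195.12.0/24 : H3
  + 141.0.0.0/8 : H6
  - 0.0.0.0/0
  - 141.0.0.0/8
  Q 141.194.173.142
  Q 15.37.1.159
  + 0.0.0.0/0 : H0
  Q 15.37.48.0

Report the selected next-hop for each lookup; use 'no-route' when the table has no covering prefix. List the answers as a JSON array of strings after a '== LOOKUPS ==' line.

Trace:
  + 15.37.60.48/28 (H5) depth=28
  del 15.37.60.48/28 (clear depth 28)
  + 141.192.0.0/12 (H6) depth=12
  + 141.195.12.224/28 (H3) depth=28
  Q 141.195.12.228: descend 1000110111000011000011001110 ; hops seen [H6,H3] ; pick H3
  Q 141.195.12.224: descend 1000110111000011000011001110 ; hops seen [H6,H3] ; pick H3
  Q 35.17.18.102: descend 00 ; hops seen [∅] ; pick no-route
  Q 141.195.12.227: descend 1000110111000011000011001110 ; hops seen [H6,H3] ; pick H3
  del 141.195.12.224/28 (clear depth 28)
  Q 141.192.0.5: descend 10001101110000 ; hops seen [H6] ; pick H6
  + 15.37.0.0/16 (H3) depth=16
  + 15.37.48.0/20 (H0) depth=20
  + 0.0.0.0/0 (H6) depth=0
  + 141.195.0.0/16 (H1) depth=16
  + 15.37.48.0/20 (H2) depth=20
  + 141.195.0.0/20 (H3) depth=20
  del 141.195.0.0/16 (clear depth 16)
  Q 15.37.48.30: descend 00001111001001010011 ; hops seen [H6,H3,H2] ; pick H2
  + 141.195.12.0/24 (H1) depth=24
  + 15.32.0.0/12 (H0) depth=12
  Q 141.192.0.11: descend 10001101110000 ; hops seen [H6,H6] ; pick H6
  del 15.32.0.0/12 (clear depth 12)
  + 0.0.0.0/0 (H4) depth=0
  Q 141.195.0.175: descend 10001101110000110000 ; hops seen [H4,H6,H3] ; pick H3
  Q 141.195.0.3: descend 10001101110000110000 ; hops seen [H4,H6,H3] ; pick H3
  + 141.195.12.0/24 (H3) depth=24
  + 141.0.0.0/8 (H6) depth=8
  del 0.0.0.0/0 (clear depth 0)
  del 141.0.0.0/8 (clear depth 8)
  Q 141.194.173.142: descend 100011011100001 ; hops seen [H6] ; pick H6
  Q 15.37.1.159: descend 000011110010010100 ; hops seen [H3] ; pick H3
  + 0.0.0.0/0 (H0) depth=0
  Q 15.37.48.0: descend 00001111001001010011 ; hops seen [H0,H3,H2] ; pick H2

== LOOKUPS ==
["H3","H3","no-route","H3","H6","H2","H6","H3","H3","H6","H3","H2"]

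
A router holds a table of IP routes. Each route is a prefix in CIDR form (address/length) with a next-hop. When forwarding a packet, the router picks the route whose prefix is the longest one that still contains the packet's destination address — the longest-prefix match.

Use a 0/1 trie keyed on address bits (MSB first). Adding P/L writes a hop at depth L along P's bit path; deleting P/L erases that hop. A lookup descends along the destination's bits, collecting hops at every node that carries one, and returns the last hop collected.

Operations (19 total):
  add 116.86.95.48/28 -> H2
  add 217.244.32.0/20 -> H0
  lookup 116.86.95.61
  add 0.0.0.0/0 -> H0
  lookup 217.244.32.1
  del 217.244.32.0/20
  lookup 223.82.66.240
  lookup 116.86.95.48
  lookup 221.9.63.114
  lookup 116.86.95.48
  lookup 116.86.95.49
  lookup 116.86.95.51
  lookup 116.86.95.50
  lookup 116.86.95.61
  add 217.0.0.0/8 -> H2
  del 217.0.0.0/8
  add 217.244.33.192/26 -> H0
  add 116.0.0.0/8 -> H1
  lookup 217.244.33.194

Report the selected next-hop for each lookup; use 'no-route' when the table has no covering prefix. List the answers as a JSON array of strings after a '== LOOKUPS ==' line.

Apply in order:
  + 116.86.95.48/28 (H2) depth=28
  + 217.244.32.0/20 (H0) depth=20
  ? 116.86.95.61  path d0:-→d1:-→d2:-→d3:-→d4:-→d5:-→d6:-→d7:-→d8:-→d9:-→d10:-→d11:-→d12:-→d13:-→d14:-→d15:-→d16:-→d17:-→d18:-→d19:-→d20:-→d21:-→d22:-→d23:-→d24:-→d25:-→d26:-→d27:-→d28:H2  best=H2
  + 0.0.0.0/0 (H0) depth=0
  ? 217.244.32.1  path d0:H0→d1:-→d2:-→d3:-→d4:-→d5:-→d6:-→d7:-→d8:-→d9:-→d10:-→d11:-→d12:-→d13:-→d14:-→d15:-→d16:-→d17:-→d18:-→d19:-→d20:H0  best=H0
  - 217.244.32.0/20 clear@20
  ? 223.82.66.240  path d0:H0→d1:-→d2:-→d3:-→d4:-→d5:-  best=H0
  ? 116.86.95.48  path d0:H0→d1:-→d2:-→d3:-→d4:-→d5:-→d6:-→d7:-→d8:-→d9:-→d10:-→d11:-→d12:-→d13:-→d14:-→d15:-→d16:-→d17:-→d18:-→d19:-→d20:-→d21:-→d22:-→d23:-→d24:-→d25:-→d26:-→d27:-→d28:H2  best=H2
  ? 221.9.63.114  path d0:H0→d1:-→d2:-→d3:-→d4:-→d5:-  best=H0
  ? 116.86.95.48  path d0:H0→d1:-→d2:-→d3:-→d4:-→d5:-→d6:-→d7:-→d8:-→d9:-→d10:-→d11:-→d12:-→d13:-→d14:-→d15:-→d16:-→d17:-→d18:-→d19:-→d20:-→d21:-→d22:-→d23:-→d24:-→d25:-→d26:-→d27:-→d28:H2  best=H2
  ? 116.86.95.49  path d0:H0→d1:-→d2:-→d3:-→d4:-→d5:-→d6:-→d7:-→d8:-→d9:-→d10:-→d11:-→d12:-→d13:-→d14:-→d15:-→d16:-→d17:-→d18:-→d19:-→d20:-→d21:-→d22:-→d23:-→d24:-→d25:-→d26:-→d27:-→d28:H2  best=H2
  ? 116.86.95.51  path d0:H0→d1:-→d2:-→d3:-→d4:-→d5:-→d6:-→d7:-→d8:-→d9:-→d10:-→d11:-→d12:-→d13:-→d14:-→d15:-→d16:-→d17:-→d18:-→d19:-→d20:-→d21:-→d22:-→d23:-→d24:-→d25:-→d26:-→d27:-→d28:H2  best=H2
  ? 116.86.95.50  path d0:H0→d1:-→d2:-→d3:-→d4:-→d5:-→d6:-→d7:-→d8:-→d9:-→d10:-→d11:-→d12:-→d13:-→d14:-→d15:-→d16:-→d17:-→d18:-→d19:-→d20:-→d21:-→d22:-→d23:-→d24:-→d25:-→d26:-→d27:-→d28:H2  best=H2
  ? 116.86.95.61  path d0:H0→d1:-→d2:-→d3:-→d4:-→d5:-→d6:-→d7:-→d8:-→d9:-→d10:-→d11:-→d12:-→d13:-→d14:-→d15:-→d16:-→d17:-→d18:-→d19:-→d20:-→d21:-→d22:-→d23:-→d24:-→d25:-→d26:-→d27:-→d28:H2  best=H2
  + 217.0.0.0/8 (H2) depth=8
  - 217.0.0.0/8 clear@8
  + 217.244.33.192/26 (H0) depth=26
  + 116.0.0.0/8 (H1) depth=8
  ? 217.244.33.194  path d0:H0→d1:-→d2:-→d3:-→d4:-→d5:-→d6:-→d7:-→d8:-→d9:-→d10:-→d11:-→d12:-→d13:-→d14:-→d15:-→d16:-→d17:-→d18:-→d19:-→d20:-→d21:-→d22:-→d23:-→d24:-→d25:-→d26:H0  best=H0

== LOOKUPS ==
["H2","H0","H0","H2","H0","H2","H2","H2","H2","H2","H0"]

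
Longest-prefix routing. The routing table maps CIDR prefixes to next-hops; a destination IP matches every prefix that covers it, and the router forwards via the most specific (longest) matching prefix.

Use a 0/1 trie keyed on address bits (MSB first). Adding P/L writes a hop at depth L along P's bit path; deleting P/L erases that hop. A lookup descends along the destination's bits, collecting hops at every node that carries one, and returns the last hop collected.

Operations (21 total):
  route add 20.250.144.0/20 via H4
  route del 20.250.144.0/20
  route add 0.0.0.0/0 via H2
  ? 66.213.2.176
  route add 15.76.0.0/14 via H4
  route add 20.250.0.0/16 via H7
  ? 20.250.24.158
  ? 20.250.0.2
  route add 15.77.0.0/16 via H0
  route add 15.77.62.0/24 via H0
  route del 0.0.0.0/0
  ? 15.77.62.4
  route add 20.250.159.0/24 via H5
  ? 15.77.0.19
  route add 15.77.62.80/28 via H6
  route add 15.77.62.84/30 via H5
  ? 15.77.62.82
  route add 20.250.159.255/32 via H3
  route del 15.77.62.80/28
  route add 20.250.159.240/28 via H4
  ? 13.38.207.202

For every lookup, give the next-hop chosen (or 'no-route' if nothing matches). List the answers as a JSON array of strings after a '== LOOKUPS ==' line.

Apply in order:
  add 20.250.144.0/20 -> H4 at depth 20
  del 20.250.144.0/20 (clear depth 20)
  add 0.0.0.0/0 -> H2 at depth 0
  lookup 66.213.2.176: bits 0 walk d0:H2→d1:- -> H2
  add 15.76.0.0/14 -> H4 at depth 14
  add 20.250.0.0/16 -> H7 at depth 16
  lookup 20.250.24.158: bits 0001010011111010 walk d0:H2→d1:-→d2:-→d3:-→d4:-→d5:-→d6:-→d7:-→d8:-→d9:-→d10:-→d11:-→d12:-→d13:-→d14:-→d15:-→d16:H7 -> H7
  lookup 20.250.0.2: bits 0001010011111010 walk d0:H2→d1:-→d2:-→d3:-→d4:-→d5:-→d6:-→d7:-→d8:-→d9:-→d10:-→d11:-→d12:-→d13:-→d14:-→d15:-→d16:H7 -> H7
  add 15.77.0.0/16 -> H0 at depth 16
  add 15.77.62.0/24 -> H0 at depth 24
  del 0.0.0.0/0 (clear depth 0)
  lookup 15.77.62.4: bits 000011110100110100111110 walk d0:-→d1:-→d2:-→d3:-→d4:-→d5:-→d6:-→d7:-→d8:-→d9:-→d10:-→d11:-→d12:-→d13:-→d14:H4→d15:-→d16:H0→d17:-→d18:-→d19:-→d20:-→d21:-→d22:-→d23:-→d24:H0 -> H0
  add 20.250.159.0/24 -> H5 at depth 24
  lookup 15.77.0.19: bits 000011110100110100 walk d0:-→d1:-→d2:-→d3:-→d4:-→d5:-→d6:-→d7:-→d8:-→d9:-→d10:-→d11:-→d12:-→d13:-→d14:H4→d15:-→d16:H0→d17:-→d18:- -> H0
  add 15.77.62.80/28 -> H6 at depth 28
  add 15.77.62.84/30 -> H5 at depth 30
  lookup 15.77.62.82: bits 00001111010011010011111001010 walk d0:-→d1:-→d2:-→d3:-→d4:-→d5:-→d6:-→d7:-→d8:-→d9:-→d10:-→d11:-→d12:-→d13:-→d14:H4→d15:-→d16:H0→d17:-→d18:-→d19:-→d20:-→d21:-→d22:-→d23:-→d24:H0→d25:-→d26:-→d27:-→d28:H6→d29:- -> H6
  add 20.250.159.255/32 -> H3 at depth 32
  del 15.77.62.80/28 (clear depth 28)
  add 20.250.159.240/28 -> H4 at depth 28
  lookup 13.38.207.202: bits 000011 walk d0:-→d1:-→d2:-→d3:-→d4:-→d5:-→d6:- -> no-route

== LOOKUPS ==
["H2","H7","H7","H0","H0","H6","no-route"]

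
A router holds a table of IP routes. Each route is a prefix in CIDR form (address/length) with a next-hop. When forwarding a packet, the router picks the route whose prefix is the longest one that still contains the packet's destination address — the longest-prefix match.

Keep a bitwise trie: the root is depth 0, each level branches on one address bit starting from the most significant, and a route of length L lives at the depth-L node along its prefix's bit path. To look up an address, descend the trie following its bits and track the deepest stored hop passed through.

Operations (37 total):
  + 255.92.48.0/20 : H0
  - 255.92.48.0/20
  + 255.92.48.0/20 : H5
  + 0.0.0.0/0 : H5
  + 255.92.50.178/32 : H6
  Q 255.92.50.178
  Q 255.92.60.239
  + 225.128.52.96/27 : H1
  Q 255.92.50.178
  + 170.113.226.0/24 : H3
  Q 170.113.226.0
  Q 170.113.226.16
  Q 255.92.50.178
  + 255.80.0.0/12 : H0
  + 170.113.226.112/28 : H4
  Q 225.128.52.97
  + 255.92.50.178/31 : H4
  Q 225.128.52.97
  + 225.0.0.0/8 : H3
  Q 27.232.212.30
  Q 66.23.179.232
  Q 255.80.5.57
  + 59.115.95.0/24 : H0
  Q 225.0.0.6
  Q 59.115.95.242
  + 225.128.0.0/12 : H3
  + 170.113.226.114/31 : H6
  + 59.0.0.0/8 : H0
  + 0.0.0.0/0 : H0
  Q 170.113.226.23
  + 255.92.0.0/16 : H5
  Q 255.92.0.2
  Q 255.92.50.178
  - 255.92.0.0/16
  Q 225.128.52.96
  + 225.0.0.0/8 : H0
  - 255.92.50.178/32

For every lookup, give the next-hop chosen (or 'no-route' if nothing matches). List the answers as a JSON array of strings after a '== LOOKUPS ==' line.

Process each operation:
  + 255.92.48.0/20 (H0) depth=20
  del 255.92.48.0/20 (clear depth 20)
  + 255.92.48.0/20 (H5) depth=20
  + 0.0.0.0/0 (H5) depth=0
  + 255.92.50.178/32 (H6) depth=32
  Q 255.92.50.178: descend 11111111010111000011001010110010 ; hops seen [H5,H5,H6] ; pick H6
  Q 255.92.60.239: descend 11111111010111000011 ; hops seen [H5,H5] ; pick H5
  + 225.128.52.96/27 (H1) depth=27
  Q 255.92.50.178: descend 11111111010111000011001010110010 ; hops seen [H5,H5,H6] ; pick H6
  + 170.113.226.0/24 (H3) depth=24
  Q 170.113.226.0: descend 101010100111000111100010 ; hops seen [H5,H3] ; pick H3
  Q 170.113.226.16: descend 101010100111000111100010 ; hops seen [H5,H3] ; pick H3
  Q 255.92.50.178: descend 11111111010111000011001010110010 ; hops seen [H5,H5,H6] ; pick H6
  + 255.80.0.0/12 (H0) depth=12
  + 170.113.226.112/28 (H4) depth=28
  Q 225.128.52.97: descend 111000011000000000110100011 ; hops seen [H5,H1] ; pick H1
  + 255.92.50.178/31 (H4) depth=31
  Q 225.128.52.97: descend 111000011000000000110100011 ; hops seen [H5,H1] ; pick H1
  + 225.0.0.0/8 (H3) depth=8
  Q 27.232.212.30: descend ε ; hops seen [H5] ; pick H5
  Q 66.23.179.232: descend ε ; hops seen [H5] ; pick H5
  Q 255.80.5.57: descend 111111110101 ; hops seen [H5,H0] ; pick H0
  + 59.115.95.0/24 (H0) depth=24
  Q 225.0.0.6: descend 11100001 ; hops seen [H5,H3] ; pick H3
  Q 59.115.95.242: descend 001110110111001101011111 ; hops seen [H5,H0] ; pick H0
  + 225.128.0.0/12 (H3) depth=12
  + 170.113.226.114/31 (H6) depth=31
  + 59.0.0.0/8 (H0) depth=8
  + 0.0.0.0/0 (H0) depth=0
  Q 170.113.226.23: descend 1010101001110001111000100 ; hops seen [H0,H3] ; pick H3
  + 255.92.0.0/16 (H5) depth=16
  Q 255.92.0.2: descend 111111110101110000 ; hops seen [H0,H0,H5] ; pick H5
  Q 255.92.50.178: descend 11111111010111000011001010110010 ; hops seen [H0,H0,H5,H5,H4,H6] ; pick H6
  del 255.92.0.0/16 (clear depth 16)
  Q 225.128.52.96: descend 111000011000000000110100011 ; hops seen [H0,H3,H3,H1] ; pick H1
  + 225.0.0.0/8 (H0) depth=8
  del 255.92.50.178/32 (clear depth 32)

== LOOKUPS ==
["H6","H5","H6","H3","H3","H6","H1","H1","H5","H5","H0","H3","H0","H3","H5","H6","H1"]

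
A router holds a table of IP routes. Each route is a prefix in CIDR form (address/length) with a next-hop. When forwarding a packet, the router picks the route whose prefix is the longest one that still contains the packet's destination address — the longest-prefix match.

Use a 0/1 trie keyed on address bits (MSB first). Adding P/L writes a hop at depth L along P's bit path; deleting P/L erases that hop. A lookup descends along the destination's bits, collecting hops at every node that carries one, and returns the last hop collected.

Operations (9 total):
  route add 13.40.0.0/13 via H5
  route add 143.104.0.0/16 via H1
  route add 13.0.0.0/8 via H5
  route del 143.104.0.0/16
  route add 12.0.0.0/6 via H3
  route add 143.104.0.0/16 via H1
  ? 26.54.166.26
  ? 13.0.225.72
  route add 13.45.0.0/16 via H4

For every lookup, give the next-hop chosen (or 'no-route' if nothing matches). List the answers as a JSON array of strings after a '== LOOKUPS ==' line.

Trace:
  + 13.40.0.0/13 (H5) depth=13
  + 143.104.0.0/16 (H1) depth=16
  + 13.0.0.0/8 (H5) depth=8
  del 143.104.0.0/16 (clear depth 16)
  + 12.0.0.0/6 (H3) depth=6
  + 143.104.0.0/16 (H1) depth=16
  lookup 26.54.166.26: bits 000 walk d0:-→d1:-→d2:-→d3:- -> no-route
  lookup 13.0.225.72: bits 0000110100 walk d0:-→d1:-→d2:-→d3:-→d4:-→d5:-→d6:H3→d7:-→d8:H5→d9:-→d10:- -> H5
  + 13.45.0.0/16 (H4) depth=16

== LOOKUPS ==
["no-route","H5"]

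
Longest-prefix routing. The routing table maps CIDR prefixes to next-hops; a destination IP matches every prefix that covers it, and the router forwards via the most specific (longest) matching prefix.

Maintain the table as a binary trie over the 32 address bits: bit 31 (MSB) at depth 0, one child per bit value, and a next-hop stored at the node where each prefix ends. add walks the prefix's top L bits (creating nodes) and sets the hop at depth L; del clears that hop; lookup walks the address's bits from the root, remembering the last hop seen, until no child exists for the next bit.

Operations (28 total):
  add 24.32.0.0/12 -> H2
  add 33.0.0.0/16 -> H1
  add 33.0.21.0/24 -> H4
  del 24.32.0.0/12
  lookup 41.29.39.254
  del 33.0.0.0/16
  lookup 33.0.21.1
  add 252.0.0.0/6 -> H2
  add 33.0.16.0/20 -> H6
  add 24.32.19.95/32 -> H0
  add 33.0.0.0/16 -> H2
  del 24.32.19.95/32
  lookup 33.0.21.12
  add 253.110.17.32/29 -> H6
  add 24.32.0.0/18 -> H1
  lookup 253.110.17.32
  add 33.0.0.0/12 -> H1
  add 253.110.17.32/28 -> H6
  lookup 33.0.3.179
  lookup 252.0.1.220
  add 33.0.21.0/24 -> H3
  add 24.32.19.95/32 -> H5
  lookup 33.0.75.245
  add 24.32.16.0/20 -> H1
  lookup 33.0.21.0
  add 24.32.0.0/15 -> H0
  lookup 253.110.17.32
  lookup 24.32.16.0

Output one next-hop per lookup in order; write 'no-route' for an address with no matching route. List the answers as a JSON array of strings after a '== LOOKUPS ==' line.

Trace:
  add 24.32.0.0/12 -> H2 at depth 12
  add 33.0.0.0/16 -> H1 at depth 16
  add 33.0.21.0/24 -> H4 at depth 24
  del 24.32.0.0/12 (clear depth 12)
  Q 41.29.39.254: descend 0010 ; hops seen [∅] ; pick no-route
  del 33.0.0.0/16 (clear depth 16)
  Q 33.0.21.1: descend 001000010000000000010101 ; hops seen [H4] ; pick H4
  add 252.0.0.0/6 -> H2 at depth 6
  add 33.0.16.0/20 -> H6 at depth 20
  add 24.32.19.95/32 -> H0 at depth 32
  add 33.0.0.0/16 -> H2 at depth 16
  del 24.32.19.95/32 (clear depth 32)
  Q 33.0.21.12: descend 001000010000000000010101 ; hops seen [H2,H6,H4] ; pick H4
  add 253.110.17.32/29 -> H6 at depth 29
  add 24.32.0.0/18 -> H1 at depth 18
  Q 253.110.17.32: descend 11111101011011100001000100100 ; hops seen [H2,H6] ; pick H6
  add 33.0.0.0/12 -> H1 at depth 12
  add 253.110.17.32/28 -> H6 at depth 28
  Q 33.0.3.179: descend 0010000100000000000 ; hops seen [H1,H2] ; pick H2
  Q 252.0.1.220: descend 1111110 ; hops seen [H2] ; pick H2
  add 33.0.21.0/24 -> H3 at depth 24
  add 24.32.19.95/32 -> H5 at depth 32
  Q 33.0.75.245: descend 00100001000000000 ; hops seen [H1,H2] ; pick H2
  add 24.32.16.0/20 -> H1 at depth 20
  Q 33.0.21.0: descend 001000010000000000010101 ; hops seen [H1,H2,H6,H3] ; pick H3
  add 24.32.0.0/15 -> H0 at depth 15
  Q 253.110.17.32: descend 11111101011011100001000100100 ; hops seen [H2,H6,H6] ; pick H6
  Q 24.32.16.0: descend 0001100000100000000100 ; hops seen [H0,H1,H1] ; pick H1

== LOOKUPS ==
["no-route","H4","H4","H6","H2","H2","H2","H3","H6","H1"]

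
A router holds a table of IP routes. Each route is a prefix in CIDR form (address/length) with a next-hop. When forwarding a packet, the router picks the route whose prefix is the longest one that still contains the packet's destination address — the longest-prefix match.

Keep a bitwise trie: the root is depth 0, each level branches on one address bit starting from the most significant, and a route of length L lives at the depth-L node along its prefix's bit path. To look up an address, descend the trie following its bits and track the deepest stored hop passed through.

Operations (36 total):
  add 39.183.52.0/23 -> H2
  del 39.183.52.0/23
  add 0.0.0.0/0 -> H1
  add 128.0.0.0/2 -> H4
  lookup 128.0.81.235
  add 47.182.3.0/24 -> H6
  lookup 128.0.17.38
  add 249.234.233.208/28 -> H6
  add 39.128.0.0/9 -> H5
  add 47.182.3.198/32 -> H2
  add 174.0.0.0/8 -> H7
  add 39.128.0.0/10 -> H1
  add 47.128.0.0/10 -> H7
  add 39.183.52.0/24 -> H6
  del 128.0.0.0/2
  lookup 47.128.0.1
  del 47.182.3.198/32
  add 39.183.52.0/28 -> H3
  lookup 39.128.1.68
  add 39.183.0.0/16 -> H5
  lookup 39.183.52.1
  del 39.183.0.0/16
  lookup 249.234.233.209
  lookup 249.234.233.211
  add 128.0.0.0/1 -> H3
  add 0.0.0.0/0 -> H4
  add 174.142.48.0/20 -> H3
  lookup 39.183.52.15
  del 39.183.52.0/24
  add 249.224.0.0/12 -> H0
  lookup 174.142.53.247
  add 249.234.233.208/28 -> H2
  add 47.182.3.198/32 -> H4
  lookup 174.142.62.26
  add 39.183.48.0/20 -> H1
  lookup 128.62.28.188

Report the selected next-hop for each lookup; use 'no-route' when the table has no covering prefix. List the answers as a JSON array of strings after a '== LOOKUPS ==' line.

Apply in order:
  + 39.183.52.0/23 (H2) depth=23
  del 39.183.52.0/23 (clear depth 23)
  + 0.0.0.0/0 (H1) depth=0
  + 128.0.0.0/2 (H4) depth=2
  lookup 128.0.81.235: bits 10 walk d0:H1→d1:-→d2:H4 -> H4
  + 47.182.3.0/24 (H6) depth=24
  lookup 128.0.17.38: bits 10 walk d0:H1→d1:-→d2:H4 -> H4
  + 249.234.233.208/28 (H6) depth=28
  + 39.128.0.0/9 (H5) depth=9
  + 47.182.3.198/32 (H2) depth=32
  + 174.0.0.0/8 (H7) depth=8
  + 39.128.0.0/10 (H1) depth=10
  + 47.128.0.0/10 (H7) depth=10
  + 39.183.52.0/24 (H6) depth=24
  del 128.0.0.0/2 (clear depth 2)
  lookup 47.128.0.1: bits 0010111110 walk d0:H1→d1:-→d2:-→d3:-→d4:-→d5:-→d6:-→d7:-→d8:-→d9:-→d10:H7 -> H7
  del 47.182.3.198/32 (clear depth 32)
  + 39.183.52.0/28 (H3) depth=28
  lookup 39.128.1.68: bits 0010011110 walk d0:H1→d1:-→d2:-→d3:-→d4:-→d5:-→d6:-→d7:-→d8:-→d9:H5→d10:H1 -> H1
  + 39.183.0.0/16 (H5) depth=16
  lookup 39.183.52.1: bits 0010011110110111001101000000 walk d0:H1→d1:-→d2:-→d3:-→d4:-→d5:-→d6:-→d7:-→d8:-→d9:H5→d10:H1→d11:-→d12:-→d13:-→d14:-→d15:-→d16:H5→d17:-→d18:-→d19:-→d20:-→d21:-→d22:-→d23:-→d24:H6→d25:-→d26:-→d27:-→d28:H3 -> H3
  del 39.183.0.0/16 (clear depth 16)
  lookup 249.234.233.209: bits 1111100111101010111010011101 walk d0:H1→d1:-→d2:-→d3:-→d4:-→d5:-→d6:-→d7:-→d8:-→d9:-→d10:-→d11:-→d12:-→d13:-→d14:-→d15:-→d16:-→d17:-→d18:-→d19:-→d20:-→d21:-→d22:-→d23:-→d24:-→d25:-→d26:-→d27:-→d28:H6 -> H6
  lookup 249.234.233.211: bits 1111100111101010111010011101 walk d0:H1→d1:-→d2:-→d3:-→d4:-→d5:-→d6:-→d7:-→d8:-→d9:-→d10:-→d11:-→d12:-→d13:-→d14:-→d15:-→d16:-→d17:-→d18:-→d19:-→d20:-→d21:-→d22:-→d23:-→d24:-→d25:-→d26:-→d27:-→d28:H6 -> H6
  + 128.0.0.0/1 (H3) depth=1
  + 0.0.0.0/0 (H4) depth=0
  + 174.142.48.0/20 (H3) depth=20
  lookup 39.183.52.15: bits 0010011110110111001101000000 walk d0:H4→d1:-→d2:-→d3:-→d4:-→d5:-→d6:-→d7:-→d8:-→d9:H5→d10:H1→d11:-→d12:-→d13:-→d14:-→d15:-→d16:-→d17:-→d18:-→d19:-→d20:-→d21:-→d22:-→d23:-→d24:H6→d25:-→d26:-→d27:-→d28:H3 -> H3
  del 39.183.52.0/24 (clear depth 24)
  + 249.224.0.0/12 (H0) depth=12
  lookup 174.142.53.247: bits 10101110100011100011 walk d0:H4→d1:H3→d2:-→d3:-→d4:-→d5:-→d6:-→d7:-→d8:H7→d9:-→d10:-→d11:-→d12:-→d13:-→d14:-→d15:-→d16:-→d17:-→d18:-→d19:-→d20:H3 -> H3
  + 249.234.233.208/28 (H2) depth=28
  + 47.182.3.198/32 (H4) depth=32
  lookup 174.142.62.26: bits 10101110100011100011 walk d0:H4→d1:H3→d2:-→d3:-→d4:-→d5:-→d6:-→d7:-→d8:H7→d9:-→d10:-→d11:-→d12:-→d13:-→d14:-→d15:-→d16:-→d17:-→d18:-→d19:-→d20:H3 -> H3
  + 39.183.48.0/20 (H1) depth=20
  lookup 128.62.28.188: bits 10 walk d0:H4→d1:H3→d2:- -> H3

== LOOKUPS ==
["H4","H4","H7","H1","H3","H6","H6","H3","H3","H3","H3"]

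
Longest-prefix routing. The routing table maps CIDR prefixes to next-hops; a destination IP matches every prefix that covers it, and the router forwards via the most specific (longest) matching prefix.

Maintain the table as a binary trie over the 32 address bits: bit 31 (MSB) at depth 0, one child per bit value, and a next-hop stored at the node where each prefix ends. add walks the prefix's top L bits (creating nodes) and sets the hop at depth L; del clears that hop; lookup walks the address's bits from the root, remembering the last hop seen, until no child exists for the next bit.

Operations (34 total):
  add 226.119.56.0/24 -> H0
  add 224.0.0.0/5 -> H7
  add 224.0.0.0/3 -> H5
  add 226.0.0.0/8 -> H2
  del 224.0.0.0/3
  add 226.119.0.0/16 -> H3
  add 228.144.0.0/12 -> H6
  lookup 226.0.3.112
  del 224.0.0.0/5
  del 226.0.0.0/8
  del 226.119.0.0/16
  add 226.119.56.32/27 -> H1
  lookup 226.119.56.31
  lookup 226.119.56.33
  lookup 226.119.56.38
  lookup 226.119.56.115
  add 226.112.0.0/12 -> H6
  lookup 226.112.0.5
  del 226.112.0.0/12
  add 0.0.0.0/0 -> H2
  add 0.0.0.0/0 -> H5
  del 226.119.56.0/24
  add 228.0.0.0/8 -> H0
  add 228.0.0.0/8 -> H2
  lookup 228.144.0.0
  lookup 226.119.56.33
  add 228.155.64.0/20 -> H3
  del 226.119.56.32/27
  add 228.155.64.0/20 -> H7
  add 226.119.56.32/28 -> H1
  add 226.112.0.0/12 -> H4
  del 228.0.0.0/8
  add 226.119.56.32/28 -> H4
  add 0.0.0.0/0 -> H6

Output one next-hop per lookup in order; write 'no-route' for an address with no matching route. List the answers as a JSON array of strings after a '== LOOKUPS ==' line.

Trace:
  + 226.119.56.0/24 (H0) depth=24
  + 224.0.0.0/5 (H7) depth=5
  + 224.0.0.0/3 (H5) depth=3
  + 226.0.0.0/8 (H2) depth=8
  - 224.0.0.0/3 clear@3
  + 226.119.0.0/16 (H3) depth=16
  + 228.144.0.0/12 (H6) depth=12
  lookup 226.0.3.112: bits 111000100 walk d0:-→d1:-→d2:-→d3:-→d4:-→d5:H7→d6:-→d7:-→d8:H2→d9:- -> H2
  - 224.0.0.0/5 clear@5
  - 226.0.0.0/8 clear@8
  - 226.119.0.0/16 clear@16
  + 226.119.56.32/27 (H1) depth=27
  lookup 226.119.56.31: bits 11100010011101110011100000 walk d0:-→d1:-→d2:-→d3:-→d4:-→d5:-→d6:-→d7:-→d8:-→d9:-→d10:-→d11:-→d12:-→d13:-→d14:-→d15:-→d16:-→d17:-→d18:-→d19:-→d20:-→d21:-→d22:-→d23:-→d24:H0→d25:-→d26:- -> H0
  lookup 226.119.56.33: bits 111000100111011100111000001 walk d0:-→d1:-→d2:-→d3:-→d4:-→d5:-→d6:-→d7:-→d8:-→d9:-→d10:-→d11:-→d12:-→d13:-→d14:-→d15:-→d16:-→d17:-→d18:-→d19:-→d20:-→d21:-→d22:-→d23:-→d24:H0→d25:-→d26:-→d27:H1 -> H1
  lookup 226.119.56.38: bits 111000100111011100111000001 walk d0:-→d1:-→d2:-→d3:-→d4:-→d5:-→d6:-→d7:-→d8:-→d9:-→d10:-→d11:-→d12:-→d13:-→d14:-→d15:-→d16:-→d17:-→d18:-→d19:-→d20:-→d21:-→d22:-→d23:-→d24:H0→d25:-→d26:-→d27:H1 -> H1
  lookup 226.119.56.115: bits 1110001001110111001110000 walk d0:-→d1:-→d2:-→d3:-→d4:-→d5:-→d6:-→d7:-→d8:-→d9:-→d10:-→d11:-→d12:-→d13:-→d14:-→d15:-→d16:-→d17:-→d18:-→d19:-→d20:-→d21:-→d22:-→d23:-→d24:H0→d25:- -> H0
  + 226.112.0.0/12 (H6) depth=12
  lookup 226.112.0.5: bits 1110001001110 walk d0:-→d1:-→d2:-→d3:-→d4:-→d5:-→d6:-→d7:-→d8:-→d9:-→d10:-→d11:-→d12:H6→d13:- -> H6
  - 226.112.0.0/12 clear@12
  + 0.0.0.0/0 (H2) depth=0
  + 0.0.0.0/0 (H5) depth=0
  - 226.119.56.0/24 clear@24
  + 228.0.0.0/8 (H0) depth=8
  + 228.0.0.0/8 (H2) depth=8
  lookup 228.144.0.0: bits 111001001001 walk d0:H5→d1:-→d2:-→d3:-→d4:-→d5:-→d6:-→d7:-→d8:H2→d9:-→d10:-→d11:-→d12:H6 -> H6
  lookup 226.119.56.33: bits 111000100111011100111000001 walk d0:H5→d1:-→d2:-→d3:-→d4:-→d5:-→d6:-→d7:-→d8:-→d9:-→d10:-→d11:-→d12:-→d13:-→d14:-→d15:-→d16:-→d17:-→d18:-→d19:-→d20:-→d21:-→d22:-→d23:-→d24:-→d25:-→d26:-→d27:H1 -> H1
  + 228.155.64.0/20 (H3) depth=20
  - 226.119.56.32/27 clear@27
  + 228.155.64.0/20 (H7) depth=20
  + 226.119.56.32/28 (H1) depth=28
  + 226.112.0.0/12 (H4) depth=12
  - 228.0.0.0/8 clear@8
  + 226.119.56.32/28 (H4) depth=28
  + 0.0.0.0/0 (H6) depth=0

== LOOKUPS ==
["H2","H0","H1","H1","H0","H6","H6","H1"]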